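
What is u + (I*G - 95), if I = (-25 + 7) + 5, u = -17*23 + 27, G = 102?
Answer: -1785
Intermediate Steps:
u = -364 (u = -391 + 27 = -364)
I = -13 (I = -18 + 5 = -13)
u + (I*G - 95) = -364 + (-13*102 - 95) = -364 + (-1326 - 95) = -364 - 1421 = -1785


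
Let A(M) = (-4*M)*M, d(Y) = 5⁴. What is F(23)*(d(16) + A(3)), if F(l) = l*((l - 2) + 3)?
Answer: 325128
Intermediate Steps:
d(Y) = 625
A(M) = -4*M²
F(l) = l*(1 + l) (F(l) = l*((-2 + l) + 3) = l*(1 + l))
F(23)*(d(16) + A(3)) = (23*(1 + 23))*(625 - 4*3²) = (23*24)*(625 - 4*9) = 552*(625 - 36) = 552*589 = 325128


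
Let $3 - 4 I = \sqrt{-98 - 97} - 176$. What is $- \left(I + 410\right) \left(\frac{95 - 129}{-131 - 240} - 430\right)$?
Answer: $\frac{72530806}{371} - \frac{39874 i \sqrt{195}}{371} \approx 1.955 \cdot 10^{5} - 1500.8 i$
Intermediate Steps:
$I = \frac{179}{4} - \frac{i \sqrt{195}}{4}$ ($I = \frac{3}{4} - \frac{\sqrt{-98 - 97} - 176}{4} = \frac{3}{4} - \frac{\sqrt{-195} - 176}{4} = \frac{3}{4} - \frac{i \sqrt{195} - 176}{4} = \frac{3}{4} - \frac{-176 + i \sqrt{195}}{4} = \frac{3}{4} + \left(44 - \frac{i \sqrt{195}}{4}\right) = \frac{179}{4} - \frac{i \sqrt{195}}{4} \approx 44.75 - 3.4911 i$)
$- \left(I + 410\right) \left(\frac{95 - 129}{-131 - 240} - 430\right) = - \left(\left(\frac{179}{4} - \frac{i \sqrt{195}}{4}\right) + 410\right) \left(\frac{95 - 129}{-131 - 240} - 430\right) = - \left(\frac{1819}{4} - \frac{i \sqrt{195}}{4}\right) \left(- \frac{34}{-371} - 430\right) = - \left(\frac{1819}{4} - \frac{i \sqrt{195}}{4}\right) \left(\left(-34\right) \left(- \frac{1}{371}\right) - 430\right) = - \left(\frac{1819}{4} - \frac{i \sqrt{195}}{4}\right) \left(\frac{34}{371} - 430\right) = - \frac{\left(\frac{1819}{4} - \frac{i \sqrt{195}}{4}\right) \left(-159496\right)}{371} = - (- \frac{72530806}{371} + \frac{39874 i \sqrt{195}}{371}) = \frac{72530806}{371} - \frac{39874 i \sqrt{195}}{371}$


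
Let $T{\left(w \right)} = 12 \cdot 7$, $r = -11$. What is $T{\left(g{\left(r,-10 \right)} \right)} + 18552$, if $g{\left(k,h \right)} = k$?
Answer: $18636$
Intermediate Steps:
$T{\left(w \right)} = 84$
$T{\left(g{\left(r,-10 \right)} \right)} + 18552 = 84 + 18552 = 18636$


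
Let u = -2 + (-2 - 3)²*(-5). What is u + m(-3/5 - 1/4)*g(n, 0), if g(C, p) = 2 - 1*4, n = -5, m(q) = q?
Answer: -1253/10 ≈ -125.30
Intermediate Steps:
g(C, p) = -2 (g(C, p) = 2 - 4 = -2)
u = -127 (u = -2 + (-5)²*(-5) = -2 + 25*(-5) = -2 - 125 = -127)
u + m(-3/5 - 1/4)*g(n, 0) = -127 + (-3/5 - 1/4)*(-2) = -127 + (-3*⅕ - 1*¼)*(-2) = -127 + (-⅗ - ¼)*(-2) = -127 - 17/20*(-2) = -127 + 17/10 = -1253/10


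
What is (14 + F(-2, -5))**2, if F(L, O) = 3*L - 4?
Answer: 16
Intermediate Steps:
F(L, O) = -4 + 3*L
(14 + F(-2, -5))**2 = (14 + (-4 + 3*(-2)))**2 = (14 + (-4 - 6))**2 = (14 - 10)**2 = 4**2 = 16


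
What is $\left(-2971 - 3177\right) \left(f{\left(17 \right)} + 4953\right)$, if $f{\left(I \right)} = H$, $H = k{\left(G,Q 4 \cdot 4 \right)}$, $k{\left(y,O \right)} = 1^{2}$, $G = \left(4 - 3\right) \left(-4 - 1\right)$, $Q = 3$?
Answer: $-30457192$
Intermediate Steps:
$G = -5$ ($G = 1 \left(-5\right) = -5$)
$k{\left(y,O \right)} = 1$
$H = 1$
$f{\left(I \right)} = 1$
$\left(-2971 - 3177\right) \left(f{\left(17 \right)} + 4953\right) = \left(-2971 - 3177\right) \left(1 + 4953\right) = \left(-6148\right) 4954 = -30457192$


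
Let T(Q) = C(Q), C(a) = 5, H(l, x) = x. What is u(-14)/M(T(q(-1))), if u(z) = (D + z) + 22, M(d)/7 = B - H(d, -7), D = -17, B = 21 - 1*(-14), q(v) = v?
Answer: -3/98 ≈ -0.030612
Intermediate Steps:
B = 35 (B = 21 + 14 = 35)
T(Q) = 5
M(d) = 294 (M(d) = 7*(35 - 1*(-7)) = 7*(35 + 7) = 7*42 = 294)
u(z) = 5 + z (u(z) = (-17 + z) + 22 = 5 + z)
u(-14)/M(T(q(-1))) = (5 - 14)/294 = -9*1/294 = -3/98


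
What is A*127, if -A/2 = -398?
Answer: 101092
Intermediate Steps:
A = 796 (A = -2*(-398) = 796)
A*127 = 796*127 = 101092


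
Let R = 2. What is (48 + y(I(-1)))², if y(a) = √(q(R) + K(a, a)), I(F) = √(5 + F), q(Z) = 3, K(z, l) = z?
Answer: (48 + √5)² ≈ 2523.7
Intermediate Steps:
y(a) = √(3 + a)
(48 + y(I(-1)))² = (48 + √(3 + √(5 - 1)))² = (48 + √(3 + √4))² = (48 + √(3 + 2))² = (48 + √5)²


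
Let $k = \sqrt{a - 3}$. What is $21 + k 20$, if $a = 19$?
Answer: $101$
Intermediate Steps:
$k = 4$ ($k = \sqrt{19 - 3} = \sqrt{16} = 4$)
$21 + k 20 = 21 + 4 \cdot 20 = 21 + 80 = 101$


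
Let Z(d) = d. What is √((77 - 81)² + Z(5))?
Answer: √21 ≈ 4.5826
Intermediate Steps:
√((77 - 81)² + Z(5)) = √((77 - 81)² + 5) = √((-4)² + 5) = √(16 + 5) = √21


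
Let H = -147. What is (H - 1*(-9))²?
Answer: 19044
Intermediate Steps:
(H - 1*(-9))² = (-147 - 1*(-9))² = (-147 + 9)² = (-138)² = 19044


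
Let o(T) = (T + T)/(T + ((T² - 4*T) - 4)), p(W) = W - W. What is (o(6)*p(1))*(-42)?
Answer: 0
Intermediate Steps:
p(W) = 0
o(T) = 2*T/(-4 + T² - 3*T) (o(T) = (2*T)/(T + (-4 + T² - 4*T)) = (2*T)/(-4 + T² - 3*T) = 2*T/(-4 + T² - 3*T))
(o(6)*p(1))*(-42) = ((2*6/(-4 + 6² - 3*6))*0)*(-42) = ((2*6/(-4 + 36 - 18))*0)*(-42) = ((2*6/14)*0)*(-42) = ((2*6*(1/14))*0)*(-42) = ((6/7)*0)*(-42) = 0*(-42) = 0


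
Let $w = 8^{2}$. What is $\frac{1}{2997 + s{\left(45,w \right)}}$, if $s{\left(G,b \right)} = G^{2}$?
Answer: $\frac{1}{5022} \approx 0.00019912$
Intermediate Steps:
$w = 64$
$\frac{1}{2997 + s{\left(45,w \right)}} = \frac{1}{2997 + 45^{2}} = \frac{1}{2997 + 2025} = \frac{1}{5022}$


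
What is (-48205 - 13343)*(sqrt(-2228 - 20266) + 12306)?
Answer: -757409688 - 61548*I*sqrt(22494) ≈ -7.5741e+8 - 9.231e+6*I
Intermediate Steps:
(-48205 - 13343)*(sqrt(-2228 - 20266) + 12306) = -61548*(sqrt(-22494) + 12306) = -61548*(I*sqrt(22494) + 12306) = -61548*(12306 + I*sqrt(22494)) = -757409688 - 61548*I*sqrt(22494)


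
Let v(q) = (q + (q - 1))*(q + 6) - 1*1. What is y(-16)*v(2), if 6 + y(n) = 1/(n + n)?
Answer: -4439/32 ≈ -138.72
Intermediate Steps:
y(n) = -6 + 1/(2*n) (y(n) = -6 + 1/(n + n) = -6 + 1/(2*n))
v(q) = -1 + (-1 + 2*q)*(6 + q) (v(q) = (q + (-1 + q))*(6 + q) - 1 = (-1 + 2*q)*(6 + q) - 1 = -1 + (-1 + 2*q)*(6 + q))
y(-16)*v(2) = (-6 + (½)/(-16))*(-7 + 2*2² + 11*2) = (-6 + (½)*(-1/16))*(-7 + 2*4 + 22) = (-6 - 1/32)*(-7 + 8 + 22) = -193/32*23 = -4439/32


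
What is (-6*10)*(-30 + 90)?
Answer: -3600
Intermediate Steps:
(-6*10)*(-30 + 90) = -60*60 = -3600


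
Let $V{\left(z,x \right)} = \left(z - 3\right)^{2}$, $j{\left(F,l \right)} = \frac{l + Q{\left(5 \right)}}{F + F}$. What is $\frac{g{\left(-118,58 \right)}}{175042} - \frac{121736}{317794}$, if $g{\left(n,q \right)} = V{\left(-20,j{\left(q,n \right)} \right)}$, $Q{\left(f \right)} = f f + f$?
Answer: $- \frac{10570399943}{27813648674} \approx -0.38004$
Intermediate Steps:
$Q{\left(f \right)} = f + f^{2}$ ($Q{\left(f \right)} = f^{2} + f = f + f^{2}$)
$j{\left(F,l \right)} = \frac{30 + l}{2 F}$ ($j{\left(F,l \right)} = \frac{l + 5 \left(1 + 5\right)}{F + F} = \frac{l + 5 \cdot 6}{2 F} = \left(l + 30\right) \frac{1}{2 F} = \left(30 + l\right) \frac{1}{2 F} = \frac{30 + l}{2 F}$)
$V{\left(z,x \right)} = \left(-3 + z\right)^{2}$
$g{\left(n,q \right)} = 529$ ($g{\left(n,q \right)} = \left(-3 - 20\right)^{2} = \left(-23\right)^{2} = 529$)
$\frac{g{\left(-118,58 \right)}}{175042} - \frac{121736}{317794} = \frac{529}{175042} - \frac{121736}{317794} = 529 \cdot \frac{1}{175042} - \frac{60868}{158897} = \frac{529}{175042} - \frac{60868}{158897} = - \frac{10570399943}{27813648674}$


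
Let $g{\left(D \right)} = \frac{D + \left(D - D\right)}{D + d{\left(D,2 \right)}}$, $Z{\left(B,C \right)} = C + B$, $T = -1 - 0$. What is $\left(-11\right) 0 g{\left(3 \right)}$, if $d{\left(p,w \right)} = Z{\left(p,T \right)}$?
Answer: $0$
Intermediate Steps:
$T = -1$ ($T = -1 + 0 = -1$)
$Z{\left(B,C \right)} = B + C$
$d{\left(p,w \right)} = -1 + p$ ($d{\left(p,w \right)} = p - 1 = -1 + p$)
$g{\left(D \right)} = \frac{D}{-1 + 2 D}$ ($g{\left(D \right)} = \frac{D + \left(D - D\right)}{D + \left(-1 + D\right)} = \frac{D + 0}{-1 + 2 D} = \frac{D}{-1 + 2 D}$)
$\left(-11\right) 0 g{\left(3 \right)} = \left(-11\right) 0 \frac{3}{-1 + 2 \cdot 3} = 0 \frac{3}{-1 + 6} = 0 \cdot \frac{3}{5} = 0$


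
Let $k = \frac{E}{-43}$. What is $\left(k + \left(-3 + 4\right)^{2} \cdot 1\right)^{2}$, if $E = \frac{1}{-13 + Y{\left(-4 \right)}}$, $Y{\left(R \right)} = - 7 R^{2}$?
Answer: $\frac{28901376}{28890625} \approx 1.0004$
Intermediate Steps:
$E = - \frac{1}{125}$ ($E = \frac{1}{-13 - 7 \left(-4\right)^{2}} = \frac{1}{-13 - 112} = \frac{1}{-125} = - \frac{1}{125} \approx -0.008$)
$k = \frac{1}{5375}$ ($k = - \frac{1}{125 \left(-43\right)} = \left(- \frac{1}{125}\right) \left(- \frac{1}{43}\right) = \frac{1}{5375} \approx 0.00018605$)
$\left(k + \left(-3 + 4\right)^{2} \cdot 1\right)^{2} = \left(\frac{1}{5375} + \left(-3 + 4\right)^{2} \cdot 1\right)^{2} = \left(\frac{1}{5375} + 1^{2} \cdot 1\right)^{2} = \left(\frac{1}{5375} + 1 \cdot 1\right)^{2} = \left(\frac{1}{5375} + 1\right)^{2} = \left(\frac{5376}{5375}\right)^{2} = \frac{28901376}{28890625}$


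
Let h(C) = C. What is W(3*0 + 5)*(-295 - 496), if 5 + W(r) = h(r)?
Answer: 0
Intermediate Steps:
W(r) = -5 + r
W(3*0 + 5)*(-295 - 496) = (-5 + (3*0 + 5))*(-295 - 496) = (-5 + (0 + 5))*(-791) = (-5 + 5)*(-791) = 0*(-791) = 0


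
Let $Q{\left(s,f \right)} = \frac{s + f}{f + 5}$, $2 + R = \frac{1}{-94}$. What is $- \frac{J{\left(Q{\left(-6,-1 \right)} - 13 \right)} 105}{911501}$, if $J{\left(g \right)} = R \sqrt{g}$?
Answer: $\frac{19845 i \sqrt{59}}{171362188} \approx 0.00088953 i$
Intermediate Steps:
$R = - \frac{189}{94}$ ($R = -2 + \frac{1}{-94} = -2 - \frac{1}{94} = - \frac{189}{94} \approx -2.0106$)
$Q{\left(s,f \right)} = \frac{f + s}{5 + f}$
$J{\left(g \right)} = - \frac{189 \sqrt{g}}{94}$
$- \frac{J{\left(Q{\left(-6,-1 \right)} - 13 \right)} 105}{911501} = - \frac{- \frac{189 \sqrt{\frac{-1 - 6}{5 - 1} - 13}}{94} \cdot 105}{911501} = - \frac{- \frac{189 \sqrt{\frac{1}{4} \left(-7\right) - 13}}{94} \cdot 105}{911501} = - \frac{- \frac{189 \sqrt{- \frac{7}{4} - 13}}{94} \cdot 105}{911501} = - \frac{- \frac{189 \sqrt{- \frac{59}{4}}}{94} \cdot 105}{911501} = - \frac{- \frac{189 \frac{i \sqrt{59}}{2}}{94} \cdot 105}{911501} = - \frac{- \frac{189 i \sqrt{59}}{188} \cdot 105}{911501} = - \frac{\left(- \frac{19845}{188}\right) i \sqrt{59}}{911501} = - \frac{\left(-19845\right) i \sqrt{59}}{171362188} = \frac{19845 i \sqrt{59}}{171362188}$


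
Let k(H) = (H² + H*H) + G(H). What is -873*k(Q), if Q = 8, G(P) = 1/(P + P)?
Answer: -1788777/16 ≈ -1.1180e+5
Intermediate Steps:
G(P) = 1/(2*P)
k(H) = 1/(2*H) + 2*H² (k(H) = (H² + H*H) + 1/(2*H) = (H² + H²) + 1/(2*H) = 2*H² + 1/(2*H) = 1/(2*H) + 2*H²)
-873*k(Q) = -873*(1 + 4*8³)/(2*8) = -873*(1 + 4*512)/(2*8) = -873*(1 + 2048)/(2*8) = -873*2049/(2*8) = -873*2049/16 = -1788777/16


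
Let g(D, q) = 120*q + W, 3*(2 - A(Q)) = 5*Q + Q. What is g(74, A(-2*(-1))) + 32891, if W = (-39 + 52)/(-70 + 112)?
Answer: 1371355/42 ≈ 32651.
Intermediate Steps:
W = 13/42 ≈ 0.30952
A(Q) = 2 - 2*Q (A(Q) = 2 - (5*Q + Q)/3 = 2 - 2*Q)
g(D, q) = 13/42 + 120*q (g(D, q) = 120*q + 13/42 = 13/42 + 120*q)
g(74, A(-2*(-1))) + 32891 = (13/42 + 120*(2 - (-4)*(-1))) + 32891 = (13/42 + 120*(2 - 2*2)) + 32891 = (13/42 + 120*(2 - 4)) + 32891 = (13/42 + 120*(-2)) + 32891 = (13/42 - 240) + 32891 = -10067/42 + 32891 = 1371355/42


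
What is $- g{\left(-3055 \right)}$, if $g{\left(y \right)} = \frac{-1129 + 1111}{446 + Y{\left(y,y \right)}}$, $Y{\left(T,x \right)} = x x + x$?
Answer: $\frac{9}{4665208} \approx 1.9292 \cdot 10^{-6}$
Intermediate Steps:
$Y{\left(T,x \right)} = x + x^{2}$ ($Y{\left(T,x \right)} = x^{2} + x = x + x^{2}$)
$g{\left(y \right)} = - \frac{18}{446 + y \left(1 + y\right)}$ ($g{\left(y \right)} = \frac{-1129 + 1111}{446 + y \left(1 + y\right)} = - \frac{18}{446 + y \left(1 + y\right)}$)
$- g{\left(-3055 \right)} = - \frac{-18}{446 - 3055 \left(1 - 3055\right)} = - \frac{-18}{446 - -9329970} = - \frac{-18}{446 + 9329970} = - \frac{-18}{9330416} = \left(-1\right) \left(- \frac{9}{4665208}\right) = \frac{9}{4665208}$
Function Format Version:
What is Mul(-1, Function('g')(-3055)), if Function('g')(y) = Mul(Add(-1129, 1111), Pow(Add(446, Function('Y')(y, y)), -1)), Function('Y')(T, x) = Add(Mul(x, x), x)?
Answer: Rational(9, 4665208) ≈ 1.9292e-6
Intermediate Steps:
Function('Y')(T, x) = Add(x, Pow(x, 2)) (Function('Y')(T, x) = Add(Pow(x, 2), x) = Add(x, Pow(x, 2)))
Function('g')(y) = Mul(-18, Pow(Add(446, Mul(y, Add(1, y))), -1)) (Function('g')(y) = Mul(Add(-1129, 1111), Pow(Add(446, Mul(y, Add(1, y))), -1)) = Mul(-18, Pow(Add(446, Mul(y, Add(1, y))), -1)))
Mul(-1, Function('g')(-3055)) = Mul(-1, Mul(-18, Pow(Add(446, Mul(-3055, Add(1, -3055))), -1))) = Mul(-1, Mul(-18, Pow(Add(446, Mul(-3055, -3054)), -1))) = Mul(-1, Mul(-18, Pow(Add(446, 9329970), -1))) = Mul(-1, Mul(-18, Pow(9330416, -1))) = Mul(-1, Mul(-18, Rational(1, 9330416))) = Mul(-1, Rational(-9, 4665208)) = Rational(9, 4665208)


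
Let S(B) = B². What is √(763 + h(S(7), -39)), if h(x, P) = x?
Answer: 2*√203 ≈ 28.496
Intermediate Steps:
√(763 + h(S(7), -39)) = √(763 + 7²) = √(763 + 49) = √812 = 2*√203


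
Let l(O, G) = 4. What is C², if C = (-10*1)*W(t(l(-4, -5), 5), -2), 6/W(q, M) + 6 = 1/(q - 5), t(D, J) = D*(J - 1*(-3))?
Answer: 2624400/25921 ≈ 101.25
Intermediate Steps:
t(D, J) = D*(3 + J) (t(D, J) = D*(J + 3) = D*(3 + J))
W(q, M) = 6/(-6 + 1/(-5 + q)) (W(q, M) = 6/(-6 + 1/(q - 5)) = 6/(-6 + 1/(-5 + q)))
C = 1620/161 (C = (-10*1)*(6*(5 - 4*(3 + 5))/(-31 + 6*(4*(3 + 5)))) = -60*(5 - 4*8)/(-31 + 6*(4*8)) = -60*(5 - 1*32)/(-31 + 6*32) = -60*(5 - 32)/(-31 + 192) = -60*(-27)/161 = -10*(-162/161) = 1620/161 ≈ 10.062)
C² = (1620/161)² = 2624400/25921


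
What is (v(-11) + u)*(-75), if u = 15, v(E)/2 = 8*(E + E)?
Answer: 25275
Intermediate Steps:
v(E) = 32*E (v(E) = 2*(8*(E + E)) = 2*(8*(2*E)) = 2*(16*E) = 32*E)
(v(-11) + u)*(-75) = (32*(-11) + 15)*(-75) = (-352 + 15)*(-75) = -337*(-75) = 25275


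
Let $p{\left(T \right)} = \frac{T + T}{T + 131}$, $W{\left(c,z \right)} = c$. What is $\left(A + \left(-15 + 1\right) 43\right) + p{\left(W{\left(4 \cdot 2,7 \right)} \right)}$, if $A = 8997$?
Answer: $\frac{1166921}{139} \approx 8395.1$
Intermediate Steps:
$p{\left(T \right)} = \frac{2 T}{131 + T}$
$\left(A + \left(-15 + 1\right) 43\right) + p{\left(W{\left(4 \cdot 2,7 \right)} \right)} = \left(8997 + \left(-15 + 1\right) 43\right) + \frac{2 \cdot 4 \cdot 2}{131 + 4 \cdot 2} = \left(8997 - 602\right) + 2 \cdot 8 \frac{1}{131 + 8} = \left(8997 - 602\right) + 2 \cdot 8 \cdot \frac{1}{139} = 8395 + 2 \cdot 8 \cdot \frac{1}{139} = 8395 + \frac{16}{139} = \frac{1166921}{139}$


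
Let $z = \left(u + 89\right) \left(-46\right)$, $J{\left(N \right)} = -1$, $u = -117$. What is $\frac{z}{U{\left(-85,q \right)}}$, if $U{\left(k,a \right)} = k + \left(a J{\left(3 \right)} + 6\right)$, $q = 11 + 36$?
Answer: $- \frac{92}{9} \approx -10.222$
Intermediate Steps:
$z = 1288$ ($z = \left(-117 + 89\right) \left(-46\right) = \left(-28\right) \left(-46\right) = 1288$)
$q = 47$
$U{\left(k,a \right)} = 6 + k - a$ ($U{\left(k,a \right)} = k + \left(a \left(-1\right) + 6\right) = k - \left(-6 + a\right) = 6 + k - a$)
$\frac{z}{U{\left(-85,q \right)}} = \frac{1288}{6 - 85 - 47} = \frac{1288}{-126} = 1288 \left(- \frac{1}{126}\right) = - \frac{92}{9}$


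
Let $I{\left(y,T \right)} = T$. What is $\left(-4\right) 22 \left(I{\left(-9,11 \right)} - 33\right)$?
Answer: $1936$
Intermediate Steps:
$\left(-4\right) 22 \left(I{\left(-9,11 \right)} - 33\right) = \left(-4\right) 22 \left(11 - 33\right) = \left(-88\right) \left(-22\right) = 1936$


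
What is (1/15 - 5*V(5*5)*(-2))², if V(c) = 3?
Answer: 203401/225 ≈ 904.00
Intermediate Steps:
(1/15 - 5*V(5*5)*(-2))² = (1/15 - 5*3*(-2))² = (1/15 - 15*(-2))² = (1/15 + 30)² = (451/15)² = 203401/225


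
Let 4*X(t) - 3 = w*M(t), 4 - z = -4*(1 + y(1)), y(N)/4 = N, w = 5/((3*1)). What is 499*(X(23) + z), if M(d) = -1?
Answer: 36427/3 ≈ 12142.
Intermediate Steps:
w = 5/3 ≈ 1.6667
y(N) = 4*N
z = 24 (z = 4 - (-4)*(1 + 4*1) = 4 - (-4)*(1 + 4) = 4 - (-4)*5 = 4 - 1*(-20) = 4 + 20 = 24)
X(t) = 1/3 (X(t) = 3/4 + ((5/3)*(-1))/4 = 3/4 + (1/4)*(-5/3) = 3/4 - 5/12 = 1/3)
499*(X(23) + z) = 499*(1/3 + 24) = 499*(73/3) = 36427/3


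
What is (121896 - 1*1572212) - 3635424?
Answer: -5085740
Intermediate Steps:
(121896 - 1*1572212) - 3635424 = (121896 - 1572212) - 3635424 = -1450316 - 3635424 = -5085740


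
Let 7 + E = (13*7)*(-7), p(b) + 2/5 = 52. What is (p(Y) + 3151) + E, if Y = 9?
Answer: 12793/5 ≈ 2558.6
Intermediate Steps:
p(b) = 258/5 (p(b) = -2/5 + 52 = 258/5)
E = -644 (E = -7 + (13*7)*(-7) = -7 + 91*(-7) = -7 - 637 = -644)
(p(Y) + 3151) + E = (258/5 + 3151) - 644 = 16013/5 - 644 = 12793/5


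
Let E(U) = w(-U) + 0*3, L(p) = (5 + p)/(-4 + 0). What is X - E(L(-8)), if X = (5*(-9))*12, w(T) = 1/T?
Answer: -1616/3 ≈ -538.67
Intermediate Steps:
L(p) = -5/4 - p/4 (L(p) = (5 + p)/(-4) = (5 + p)*(-¼) = -5/4 - p/4)
X = -540 (X = -45*12 = -540)
E(U) = -1/U (E(U) = 1/(-U) + 0*3 = -1/U + 0 = -1/U)
X - E(L(-8)) = -540 - (-1)/(-5/4 - ¼*(-8)) = -540 - (-1)/(-5/4 + 2) = -540 - (-1)/¾ = -540 - (-1)*4/3 = -540 - 1*(-4/3) = -540 + 4/3 = -1616/3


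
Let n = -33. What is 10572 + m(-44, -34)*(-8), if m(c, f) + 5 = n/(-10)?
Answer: 52928/5 ≈ 10586.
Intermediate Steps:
m(c, f) = -17/10 (m(c, f) = -5 - 33/(-10) = -5 - 33*(-⅒) = -5 + 33/10 = -17/10)
10572 + m(-44, -34)*(-8) = 10572 - 17/10*(-8) = 10572 + 68/5 = 52928/5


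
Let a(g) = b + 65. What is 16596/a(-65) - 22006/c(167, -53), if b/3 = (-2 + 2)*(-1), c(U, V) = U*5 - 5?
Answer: 1234429/5395 ≈ 228.81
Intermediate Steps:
c(U, V) = -5 + 5*U (c(U, V) = 5*U - 5 = -5 + 5*U)
b = 0 (b = 3*((-2 + 2)*(-1)) = 3*(0*(-1)) = 3*0 = 0)
a(g) = 65 (a(g) = 0 + 65 = 65)
16596/a(-65) - 22006/c(167, -53) = 16596/65 - 22006/(-5 + 5*167) = 16596*(1/65) - 22006/(-5 + 835) = 16596/65 - 22006/830 = 16596/65 - 22006*1/830 = 16596/65 - 11003/415 = 1234429/5395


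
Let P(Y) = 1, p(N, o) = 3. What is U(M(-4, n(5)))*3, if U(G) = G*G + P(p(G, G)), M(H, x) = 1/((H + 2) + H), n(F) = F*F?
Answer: 37/12 ≈ 3.0833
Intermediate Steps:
n(F) = F**2
M(H, x) = 1/(2 + 2*H) (M(H, x) = 1/((2 + H) + H) = 1/(2 + 2*H))
U(G) = 1 + G**2 (U(G) = G*G + 1 = G**2 + 1 = 1 + G**2)
U(M(-4, n(5)))*3 = (1 + (1/(2*(1 - 4)))**2)*3 = (1 + ((1/2)/(-3))**2)*3 = (1 + ((1/2)*(-1/3))**2)*3 = (1 + (-1/6)**2)*3 = (1 + 1/36)*3 = (37/36)*3 = 37/12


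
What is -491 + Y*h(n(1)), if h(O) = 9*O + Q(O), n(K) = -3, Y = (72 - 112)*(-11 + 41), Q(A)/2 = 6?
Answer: 17509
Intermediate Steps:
Q(A) = 12 (Q(A) = 2*6 = 12)
Y = -1200 (Y = -40*30 = -1200)
h(O) = 12 + 9*O (h(O) = 9*O + 12 = 12 + 9*O)
-491 + Y*h(n(1)) = -491 - 1200*(12 + 9*(-3)) = -491 - 1200*(12 - 27) = -491 - 1200*(-15) = -491 + 18000 = 17509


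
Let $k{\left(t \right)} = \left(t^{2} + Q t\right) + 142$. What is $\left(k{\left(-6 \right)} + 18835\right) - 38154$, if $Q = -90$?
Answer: $-18601$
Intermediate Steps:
$k{\left(t \right)} = 142 + t^{2} - 90 t$ ($k{\left(t \right)} = \left(t^{2} - 90 t\right) + 142 = 142 + t^{2} - 90 t$)
$\left(k{\left(-6 \right)} + 18835\right) - 38154 = \left(\left(142 + \left(-6\right)^{2} - -540\right) + 18835\right) - 38154 = \left(\left(142 + 36 + 540\right) + 18835\right) - 38154 = \left(718 + 18835\right) - 38154 = 19553 - 38154 = -18601$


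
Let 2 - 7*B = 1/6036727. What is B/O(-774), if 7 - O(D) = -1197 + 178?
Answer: 1724779/6193681902 ≈ 0.00027847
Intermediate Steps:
O(D) = 1026 (O(D) = 7 - (-1197 + 178) = 7 - 1*(-1019) = 7 + 1019 = 1026)
B = 1724779/6036727 (B = 2/7 - ⅐/6036727 = 2/7 - ⅐*1/6036727 = 2/7 - 1/42257089 = 1724779/6036727 ≈ 0.28571)
B/O(-774) = (1724779/6036727)/1026 = (1724779/6036727)*(1/1026) = 1724779/6193681902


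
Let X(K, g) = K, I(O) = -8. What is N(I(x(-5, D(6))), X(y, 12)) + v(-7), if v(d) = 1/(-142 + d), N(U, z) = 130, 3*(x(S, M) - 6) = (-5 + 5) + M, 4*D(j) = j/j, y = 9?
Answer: 19369/149 ≈ 129.99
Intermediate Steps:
D(j) = ¼ (D(j) = (j/j)/4 = (¼)*1 = ¼)
x(S, M) = 6 + M/3 (x(S, M) = 6 + ((-5 + 5) + M)/3 = 6 + (0 + M)/3 = 6 + M/3)
N(I(x(-5, D(6))), X(y, 12)) + v(-7) = 130 + 1/(-142 - 7) = 130 + 1/(-149) = 130 - 1/149 = 19369/149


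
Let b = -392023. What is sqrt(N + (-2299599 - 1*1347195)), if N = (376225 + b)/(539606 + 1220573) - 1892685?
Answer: 21*I*sqrt(38917416486680441)/1760179 ≈ 2353.6*I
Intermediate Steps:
N = -3331464406413/1760179 (N = (376225 - 392023)/(539606 + 1220573) - 1892685 = -15798/1760179 - 1892685 = -3331464406413/1760179 ≈ -1.8927e+6)
sqrt(N + (-2299599 - 1*1347195)) = sqrt(-3331464406413/1760179 + (-2299599 - 1*1347195)) = sqrt(-3331464406413/1760179 + (-2299599 - 1347195)) = sqrt(-3331464406413/1760179 - 3646794) = sqrt(-9750474622539/1760179) = 21*I*sqrt(38917416486680441)/1760179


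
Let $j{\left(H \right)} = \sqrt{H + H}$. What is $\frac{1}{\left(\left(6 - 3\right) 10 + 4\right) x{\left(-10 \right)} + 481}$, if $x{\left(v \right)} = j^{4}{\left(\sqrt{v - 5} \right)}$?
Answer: $- \frac{1}{1559} \approx -0.00064144$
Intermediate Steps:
$j{\left(H \right)} = \sqrt{2} \sqrt{H}$ ($j{\left(H \right)} = \sqrt{2 H} = \sqrt{2} \sqrt{H}$)
$x{\left(v \right)} = -20 + 4 v$ ($x{\left(v \right)} = \left(\sqrt{2} \sqrt{\sqrt{v - 5}}\right)^{4} = \left(\sqrt{2} \sqrt{\sqrt{-5 + v}}\right)^{4} = \left(\sqrt{2} \sqrt[4]{-5 + v}\right)^{4} = -20 + 4 v$)
$\frac{1}{\left(\left(6 - 3\right) 10 + 4\right) x{\left(-10 \right)} + 481} = \frac{1}{\left(\left(6 - 3\right) 10 + 4\right) \left(-20 + 4 \left(-10\right)\right) + 481} = \frac{1}{\left(\left(6 - 3\right) 10 + 4\right) \left(-20 - 40\right) + 481} = \frac{1}{\left(3 \cdot 10 + 4\right) \left(-60\right) + 481} = \frac{1}{\left(30 + 4\right) \left(-60\right) + 481} = \frac{1}{34 \left(-60\right) + 481} = \frac{1}{-2040 + 481} = \frac{1}{-1559} = - \frac{1}{1559}$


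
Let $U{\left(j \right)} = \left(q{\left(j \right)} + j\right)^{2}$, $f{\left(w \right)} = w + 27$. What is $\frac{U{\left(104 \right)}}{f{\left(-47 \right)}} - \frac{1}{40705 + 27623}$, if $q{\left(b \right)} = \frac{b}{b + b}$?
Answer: $- \frac{373079431}{683280} \approx -546.01$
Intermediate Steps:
$q{\left(b \right)} = \frac{1}{2}$ ($q{\left(b \right)} = \frac{b}{2 b} = b \frac{1}{2 b} = \frac{1}{2}$)
$f{\left(w \right)} = 27 + w$
$U{\left(j \right)} = \left(\frac{1}{2} + j\right)^{2}$
$\frac{U{\left(104 \right)}}{f{\left(-47 \right)}} - \frac{1}{40705 + 27623} = \frac{\frac{1}{4} \left(1 + 2 \cdot 104\right)^{2}}{27 - 47} - \frac{1}{40705 + 27623} = \frac{\frac{1}{4} \left(1 + 208\right)^{2}}{-20} - \frac{1}{68328} = \frac{209^{2}}{4} \left(- \frac{1}{20}\right) - \frac{1}{68328} = \frac{1}{4} \cdot 43681 \left(- \frac{1}{20}\right) - \frac{1}{68328} = \frac{43681}{4} \left(- \frac{1}{20}\right) - \frac{1}{68328} = - \frac{43681}{80} - \frac{1}{68328} = - \frac{373079431}{683280}$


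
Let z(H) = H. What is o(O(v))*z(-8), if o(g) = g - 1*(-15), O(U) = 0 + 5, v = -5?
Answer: -160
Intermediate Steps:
O(U) = 5
o(g) = 15 + g (o(g) = g + 15 = 15 + g)
o(O(v))*z(-8) = (15 + 5)*(-8) = 20*(-8) = -160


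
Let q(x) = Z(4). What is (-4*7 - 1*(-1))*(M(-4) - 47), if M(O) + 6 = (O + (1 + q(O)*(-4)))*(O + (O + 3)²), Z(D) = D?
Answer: -108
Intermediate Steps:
q(x) = 4
M(O) = -6 + (-15 + O)*(O + (3 + O)²) (M(O) = -6 + (O + (1 + 4*(-4)))*(O + (O + 3)²) = -6 + (O + (1 - 16))*(O + (3 + O)²) = -6 + (O - 15)*(O + (3 + O)²) = -6 + (-15 + O)*(O + (3 + O)²))
(-4*7 - 1*(-1))*(M(-4) - 47) = (-4*7 - 1*(-1))*((-141 + (-4)³ - 96*(-4) - 8*(-4)²) - 47) = (-28 + 1)*((-141 - 64 + 384 - 8*16) - 47) = -27*((-141 - 64 + 384 - 128) - 47) = -27*(51 - 47) = -27*4 = -108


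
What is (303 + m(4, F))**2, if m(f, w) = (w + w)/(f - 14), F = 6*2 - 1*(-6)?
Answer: 2241009/25 ≈ 89640.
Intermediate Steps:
F = 18 (F = 12 + 6 = 18)
m(f, w) = 2*w/(-14 + f) (m(f, w) = (2*w)/(-14 + f) = 2*w/(-14 + f))
(303 + m(4, F))**2 = (303 + 2*18/(-14 + 4))**2 = (303 + 2*18/(-10))**2 = (303 + 2*18*(-1/10))**2 = (303 - 18/5)**2 = (1497/5)**2 = 2241009/25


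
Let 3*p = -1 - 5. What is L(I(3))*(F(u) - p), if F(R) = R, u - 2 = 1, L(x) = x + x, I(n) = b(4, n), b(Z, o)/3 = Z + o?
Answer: 210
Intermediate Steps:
b(Z, o) = 3*Z + 3*o (b(Z, o) = 3*(Z + o) = 3*Z + 3*o)
I(n) = 12 + 3*n (I(n) = 3*4 + 3*n = 12 + 3*n)
L(x) = 2*x
u = 3 (u = 2 + 1 = 3)
p = -2 (p = (-1 - 5)/3 = (1/3)*(-6) = -2)
L(I(3))*(F(u) - p) = (2*(12 + 3*3))*(3 - 1*(-2)) = (2*(12 + 9))*(3 + 2) = (2*21)*5 = 42*5 = 210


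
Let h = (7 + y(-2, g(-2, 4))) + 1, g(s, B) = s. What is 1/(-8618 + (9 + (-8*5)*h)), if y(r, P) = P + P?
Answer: -1/8769 ≈ -0.00011404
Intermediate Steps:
y(r, P) = 2*P
h = 4 (h = (7 + 2*(-2)) + 1 = (7 - 4) + 1 = 3 + 1 = 4)
1/(-8618 + (9 + (-8*5)*h)) = 1/(-8618 + (9 - 8*5*4)) = 1/(-8618 + (9 - 40*4)) = 1/(-8618 + (9 - 160)) = 1/(-8618 - 151) = 1/(-8769) = -1/8769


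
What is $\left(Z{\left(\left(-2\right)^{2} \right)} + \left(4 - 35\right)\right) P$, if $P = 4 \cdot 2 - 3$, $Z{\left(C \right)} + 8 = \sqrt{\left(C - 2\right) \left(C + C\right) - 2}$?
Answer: $-195 + 5 \sqrt{14} \approx -176.29$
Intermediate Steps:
$Z{\left(C \right)} = -8 + \sqrt{-2 + 2 C \left(-2 + C\right)}$ ($Z{\left(C \right)} = -8 + \sqrt{\left(C - 2\right) \left(C + C\right) - 2} = -8 + \sqrt{\left(-2 + C\right) 2 C - 2} = -8 + \sqrt{2 C \left(-2 + C\right) - 2} = -8 + \sqrt{-2 + 2 C \left(-2 + C\right)}$)
$P = 5$ ($P = 8 - 3 = 5$)
$\left(Z{\left(\left(-2\right)^{2} \right)} + \left(4 - 35\right)\right) P = \left(\left(-8 + \sqrt{-2 - 4 \left(-2\right)^{2} + 2 \left(\left(-2\right)^{2}\right)^{2}}\right) + \left(4 - 35\right)\right) 5 = \left(\left(-8 + \sqrt{-2 - 16 + 2 \cdot 4^{2}}\right) - 31\right) 5 = \left(\left(-8 + \sqrt{-2 - 16 + 2 \cdot 16}\right) - 31\right) 5 = \left(\left(-8 + \sqrt{-2 - 16 + 32}\right) - 31\right) 5 = \left(\left(-8 + \sqrt{14}\right) - 31\right) 5 = \left(-39 + \sqrt{14}\right) 5 = -195 + 5 \sqrt{14}$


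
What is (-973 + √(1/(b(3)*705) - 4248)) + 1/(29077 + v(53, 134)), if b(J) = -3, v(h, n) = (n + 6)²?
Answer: -47362720/48677 + I*√2111362435/705 ≈ -973.0 + 65.177*I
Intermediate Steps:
v(h, n) = (6 + n)²
(-973 + √(1/(b(3)*705) - 4248)) + 1/(29077 + v(53, 134)) = (-973 + √(1/(-3*705) - 4248)) + 1/(29077 + (6 + 134)²) = (-973 + √(1/(-2115) - 4248)) + 1/(29077 + 140²) = (-973 + √(-1/2115 - 4248)) + 1/(29077 + 19600) = (-973 + √(-8984521/2115)) + 1/48677 = (-973 + I*√2111362435/705) + 1/48677 = -47362720/48677 + I*√2111362435/705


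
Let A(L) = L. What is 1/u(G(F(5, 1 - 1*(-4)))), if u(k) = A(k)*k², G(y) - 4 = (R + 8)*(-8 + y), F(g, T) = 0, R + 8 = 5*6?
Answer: -1/13144256 ≈ -7.6079e-8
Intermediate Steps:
R = 22 (R = -8 + 5*6 = -8 + 30 = 22)
G(y) = -236 + 30*y (G(y) = 4 + (22 + 8)*(-8 + y) = 4 + 30*(-8 + y) = 4 + (-240 + 30*y) = -236 + 30*y)
u(k) = k³ (u(k) = k*k² = k³)
1/u(G(F(5, 1 - 1*(-4)))) = 1/((-236 + 30*0)³) = 1/((-236 + 0)³) = 1/((-236)³) = 1/(-13144256) = -1/13144256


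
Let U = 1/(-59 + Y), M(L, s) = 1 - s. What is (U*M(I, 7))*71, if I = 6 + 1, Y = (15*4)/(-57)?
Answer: 8094/1141 ≈ 7.0938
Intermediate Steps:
Y = -20/19 (Y = 60*(-1/57) = -20/19 ≈ -1.0526)
I = 7
U = -19/1141 (U = 1/(-59 - 20/19) = 1/(-1141/19) = -19/1141 ≈ -0.016652)
(U*M(I, 7))*71 = -19*(1 - 1*7)/1141*71 = -19*(1 - 7)/1141*71 = -19/1141*(-6)*71 = (114/1141)*71 = 8094/1141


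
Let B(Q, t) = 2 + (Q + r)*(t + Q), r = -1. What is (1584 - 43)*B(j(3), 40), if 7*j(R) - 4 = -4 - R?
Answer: -4117552/49 ≈ -84032.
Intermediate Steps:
j(R) = -R/7 (j(R) = 4/7 + (-4 - R)/7 = 4/7 + (-4/7 - R/7) = -R/7)
B(Q, t) = 2 + (-1 + Q)*(Q + t) (B(Q, t) = 2 + (Q - 1)*(t + Q) = 2 + (-1 + Q)*(Q + t))
(1584 - 43)*B(j(3), 40) = (1584 - 43)*(2 + (-⅐*3)² - (-1)*3/7 - 1*40 - ⅐*3*40) = 1541*(2 + (-3/7)² - 1*(-3/7) - 40 - 3/7*40) = 1541*(2 + 9/49 + 3/7 - 40 - 120/7) = 1541*(-2672/49) = -4117552/49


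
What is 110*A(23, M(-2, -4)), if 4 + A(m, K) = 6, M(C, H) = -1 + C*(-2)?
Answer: 220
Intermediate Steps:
M(C, H) = -1 - 2*C
A(m, K) = 2 (A(m, K) = -4 + 6 = 2)
110*A(23, M(-2, -4)) = 110*2 = 220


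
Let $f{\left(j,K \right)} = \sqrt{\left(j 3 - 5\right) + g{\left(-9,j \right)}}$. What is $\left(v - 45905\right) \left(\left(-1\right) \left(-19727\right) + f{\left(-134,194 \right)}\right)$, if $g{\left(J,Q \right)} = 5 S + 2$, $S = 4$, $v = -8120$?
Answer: $-1065751175 - 54025 i \sqrt{385} \approx -1.0658 \cdot 10^{9} - 1.06 \cdot 10^{6} i$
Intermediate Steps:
$g{\left(J,Q \right)} = 22$ ($g{\left(J,Q \right)} = 5 \cdot 4 + 2 = 20 + 2 = 22$)
$f{\left(j,K \right)} = \sqrt{17 + 3 j}$ ($f{\left(j,K \right)} = \sqrt{\left(j 3 - 5\right) + 22} = \sqrt{\left(3 j - 5\right) + 22} = \sqrt{\left(-5 + 3 j\right) + 22} = \sqrt{17 + 3 j}$)
$\left(v - 45905\right) \left(\left(-1\right) \left(-19727\right) + f{\left(-134,194 \right)}\right) = \left(-8120 - 45905\right) \left(\left(-1\right) \left(-19727\right) + \sqrt{17 + 3 \left(-134\right)}\right) = - 54025 \left(19727 + \sqrt{17 - 402}\right) = - 54025 \left(19727 + \sqrt{-385}\right) = - 54025 \left(19727 + i \sqrt{385}\right) = -1065751175 - 54025 i \sqrt{385}$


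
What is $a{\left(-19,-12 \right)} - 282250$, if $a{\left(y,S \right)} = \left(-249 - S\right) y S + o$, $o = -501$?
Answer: $-336787$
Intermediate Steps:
$a{\left(y,S \right)} = -501 + S y \left(-249 - S\right)$ ($a{\left(y,S \right)} = \left(-249 - S\right) y S - 501 = y \left(-249 - S\right) S - 501 = S y \left(-249 - S\right) - 501 = -501 + S y \left(-249 - S\right)$)
$a{\left(-19,-12 \right)} - 282250 = \left(-501 - - 19 \left(-12\right)^{2} - \left(-2988\right) \left(-19\right)\right) - 282250 = \left(-501 - \left(-19\right) 144 - 56772\right) - 282250 = \left(-501 + 2736 - 56772\right) - 282250 = -54537 - 282250 = -336787$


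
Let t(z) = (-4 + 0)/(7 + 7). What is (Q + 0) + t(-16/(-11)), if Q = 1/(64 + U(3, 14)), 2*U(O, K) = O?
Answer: -248/917 ≈ -0.27045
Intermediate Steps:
U(O, K) = O/2
t(z) = -2/7 (t(z) = -4/14 = -4*1/14 = -2/7)
Q = 2/131 (Q = 1/(64 + (½)*3) = 1/(64 + 3/2) = 1/(131/2) = 2/131 ≈ 0.015267)
(Q + 0) + t(-16/(-11)) = (2/131 + 0) - 2/7 = 2/131 - 2/7 = -248/917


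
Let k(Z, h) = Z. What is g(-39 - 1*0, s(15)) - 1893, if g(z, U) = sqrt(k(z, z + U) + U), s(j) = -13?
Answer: -1893 + 2*I*sqrt(13) ≈ -1893.0 + 7.2111*I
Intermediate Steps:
g(z, U) = sqrt(U + z) (g(z, U) = sqrt(z + U) = sqrt(U + z))
g(-39 - 1*0, s(15)) - 1893 = sqrt(-13 + (-39 - 1*0)) - 1893 = sqrt(-13 + (-39 + 0)) - 1893 = sqrt(-13 - 39) - 1893 = sqrt(-52) - 1893 = 2*I*sqrt(13) - 1893 = -1893 + 2*I*sqrt(13)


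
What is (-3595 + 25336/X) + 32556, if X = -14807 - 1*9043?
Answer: 345347257/11925 ≈ 28960.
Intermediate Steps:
X = -23850 (X = -14807 - 9043 = -23850)
(-3595 + 25336/X) + 32556 = (-3595 + 25336/(-23850)) + 32556 = (-3595 + 25336*(-1/23850)) + 32556 = (-3595 - 12668/11925) + 32556 = -42883043/11925 + 32556 = 345347257/11925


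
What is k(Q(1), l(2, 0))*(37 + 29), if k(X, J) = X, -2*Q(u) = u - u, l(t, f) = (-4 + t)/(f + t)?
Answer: 0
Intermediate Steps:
l(t, f) = (-4 + t)/(f + t)
Q(u) = 0 (Q(u) = -(u - u)/2 = -½*0 = 0)
k(Q(1), l(2, 0))*(37 + 29) = 0*(37 + 29) = 0*66 = 0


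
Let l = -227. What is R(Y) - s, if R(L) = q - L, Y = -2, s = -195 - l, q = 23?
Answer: -7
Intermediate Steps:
s = 32 (s = -195 - 1*(-227) = -195 + 227 = 32)
R(L) = 23 - L
R(Y) - s = (23 - 1*(-2)) - 1*32 = (23 + 2) - 32 = 25 - 32 = -7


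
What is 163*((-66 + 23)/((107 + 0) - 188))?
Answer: 7009/81 ≈ 86.531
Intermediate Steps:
163*((-66 + 23)/((107 + 0) - 188)) = 163*(-43/(107 - 188)) = 163*(-43/(-81)) = 163*(-43*(-1/81)) = 163*(43/81) = 7009/81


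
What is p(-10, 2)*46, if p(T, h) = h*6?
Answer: 552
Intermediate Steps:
p(T, h) = 6*h
p(-10, 2)*46 = (6*2)*46 = 12*46 = 552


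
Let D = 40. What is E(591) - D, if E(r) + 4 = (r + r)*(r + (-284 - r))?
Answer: -335732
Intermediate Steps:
E(r) = -4 - 568*r (E(r) = -4 + (r + r)*(r + (-284 - r)) = -4 + (2*r)*(-284) = -4 - 568*r)
E(591) - D = (-4 - 568*591) - 1*40 = (-4 - 335688) - 40 = -335692 - 40 = -335732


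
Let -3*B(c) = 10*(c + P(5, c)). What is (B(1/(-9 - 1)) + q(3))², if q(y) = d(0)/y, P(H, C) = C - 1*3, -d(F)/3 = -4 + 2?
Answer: 1444/9 ≈ 160.44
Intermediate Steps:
d(F) = 6 (d(F) = -3*(-4 + 2) = -3*(-2) = 6)
P(H, C) = -3 + C (P(H, C) = C - 3 = -3 + C)
q(y) = 6/y
B(c) = 10 - 20*c/3 (B(c) = -10*(c + (-3 + c))/3 = -10*(-3 + 2*c)/3 = -(-30 + 20*c)/3 = 10 - 20*c/3)
(B(1/(-9 - 1)) + q(3))² = ((10 - 20/(3*(-9 - 1))) + 6/3)² = ((10 - 20/3/(-10)) + 6*(⅓))² = ((10 - 20/3*(-⅒)) + 2)² = ((10 + ⅔) + 2)² = (32/3 + 2)² = (38/3)² = 1444/9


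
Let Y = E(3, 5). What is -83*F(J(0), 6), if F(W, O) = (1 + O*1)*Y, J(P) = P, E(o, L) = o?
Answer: -1743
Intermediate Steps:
Y = 3
F(W, O) = 3 + 3*O (F(W, O) = (1 + O*1)*3 = (1 + O)*3 = 3 + 3*O)
-83*F(J(0), 6) = -83*(3 + 3*6) = -83*(3 + 18) = -83*21 = -1743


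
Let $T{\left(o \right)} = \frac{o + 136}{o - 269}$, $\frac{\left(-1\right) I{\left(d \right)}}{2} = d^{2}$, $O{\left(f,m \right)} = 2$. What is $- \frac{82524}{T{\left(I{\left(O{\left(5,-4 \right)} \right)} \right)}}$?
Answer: $\frac{5714787}{32} \approx 1.7859 \cdot 10^{5}$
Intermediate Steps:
$I{\left(d \right)} = - 2 d^{2}$
$T{\left(o \right)} = \frac{136 + o}{-269 + o}$
$- \frac{82524}{T{\left(I{\left(O{\left(5,-4 \right)} \right)} \right)}} = - \frac{82524}{\frac{1}{-269 - 2 \cdot 2^{2}} \left(136 - 2 \cdot 2^{2}\right)} = - \frac{82524}{\frac{1}{-269 - 8} \left(136 - 8\right)} = - \frac{82524}{\frac{1}{-277} \cdot 128} = - \frac{82524}{\left(- \frac{1}{277}\right) 128} = - \frac{82524}{- \frac{128}{277}} = \left(-82524\right) \left(- \frac{277}{128}\right) = \frac{5714787}{32}$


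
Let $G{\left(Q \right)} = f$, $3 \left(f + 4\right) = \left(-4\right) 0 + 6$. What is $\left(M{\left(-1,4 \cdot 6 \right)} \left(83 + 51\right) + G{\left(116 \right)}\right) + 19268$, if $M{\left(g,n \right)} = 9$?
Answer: $20472$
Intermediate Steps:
$f = -2$ ($f = -4 + \frac{\left(-4\right) 0 + 6}{3} = -4 + \frac{0 + 6}{3} = -4 + \frac{1}{3} \cdot 6 = -4 + 2 = -2$)
$G{\left(Q \right)} = -2$
$\left(M{\left(-1,4 \cdot 6 \right)} \left(83 + 51\right) + G{\left(116 \right)}\right) + 19268 = \left(9 \left(83 + 51\right) - 2\right) + 19268 = \left(9 \cdot 134 - 2\right) + 19268 = \left(1206 - 2\right) + 19268 = 1204 + 19268 = 20472$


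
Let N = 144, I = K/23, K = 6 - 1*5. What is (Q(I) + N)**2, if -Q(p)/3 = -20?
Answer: 41616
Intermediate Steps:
K = 1 (K = 6 - 5 = 1)
I = 1/23 ≈ 0.043478
Q(p) = 60 (Q(p) = -3*(-20) = 60)
(Q(I) + N)**2 = (60 + 144)**2 = 204**2 = 41616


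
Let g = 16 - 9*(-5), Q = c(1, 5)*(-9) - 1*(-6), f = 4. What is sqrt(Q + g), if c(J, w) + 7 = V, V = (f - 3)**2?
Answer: 11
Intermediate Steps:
V = 1 (V = (4 - 3)**2 = 1**2 = 1)
c(J, w) = -6 (c(J, w) = -7 + 1 = -6)
Q = 60 (Q = -6*(-9) - 1*(-6) = 54 + 6 = 60)
g = 61 (g = 16 + 45 = 61)
sqrt(Q + g) = sqrt(60 + 61) = sqrt(121) = 11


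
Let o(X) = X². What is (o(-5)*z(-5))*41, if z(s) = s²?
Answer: 25625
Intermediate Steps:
(o(-5)*z(-5))*41 = ((-5)²*(-5)²)*41 = (25*25)*41 = 625*41 = 25625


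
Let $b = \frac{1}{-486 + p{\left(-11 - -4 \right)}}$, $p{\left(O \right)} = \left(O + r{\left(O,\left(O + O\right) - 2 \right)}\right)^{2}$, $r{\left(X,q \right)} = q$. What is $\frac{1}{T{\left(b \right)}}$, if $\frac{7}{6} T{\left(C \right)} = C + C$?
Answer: $\frac{301}{12} \approx 25.083$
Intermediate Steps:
$p{\left(O \right)} = \left(-2 + 3 O\right)^{2}$ ($p{\left(O \right)} = \left(O + \left(\left(O + O\right) - 2\right)\right)^{2} = \left(O + \left(2 O - 2\right)\right)^{2} = \left(O + \left(-2 + 2 O\right)\right)^{2} = \left(-2 + 3 O\right)^{2}$)
$b = \frac{1}{43}$ ($b = \frac{1}{-486 + \left(-2 + 3 \left(-11 - -4\right)\right)^{2}} = \frac{1}{-486 + \left(-2 + 3 \left(-11 + 4\right)\right)^{2}} = \frac{1}{-486 + \left(-2 + 3 \left(-7\right)\right)^{2}} = \frac{1}{-486 + \left(-2 - 21\right)^{2}} = \frac{1}{-486 + \left(-23\right)^{2}} = \frac{1}{-486 + 529} = \frac{1}{43} \approx 0.023256$)
$T{\left(C \right)} = \frac{12 C}{7}$ ($T{\left(C \right)} = \frac{6 \left(C + C\right)}{7} = \frac{6 \cdot 2 C}{7} = \frac{12 C}{7}$)
$\frac{1}{T{\left(b \right)}} = \frac{1}{\frac{12}{7} \cdot \frac{1}{43}} = \frac{1}{\frac{12}{301}} = \frac{301}{12}$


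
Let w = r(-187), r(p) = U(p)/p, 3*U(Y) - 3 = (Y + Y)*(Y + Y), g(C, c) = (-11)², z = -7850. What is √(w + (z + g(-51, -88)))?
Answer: 2*I*√627737682/561 ≈ 89.322*I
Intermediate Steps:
g(C, c) = 121
U(Y) = 1 + 4*Y²/3 (U(Y) = 1 + ((Y + Y)*(Y + Y))/3 = 1 + ((2*Y)*(2*Y))/3 = 1 + (4*Y²)/3 = 1 + 4*Y²/3)
r(p) = (1 + 4*p²/3)/p
w = -139879/561 (w = 1/(-187) + (4/3)*(-187) = -1/187 - 748/3 = -139879/561 ≈ -249.34)
√(w + (z + g(-51, -88))) = √(-139879/561 + (-7850 + 121)) = √(-139879/561 - 7729) = √(-4475848/561) = 2*I*√627737682/561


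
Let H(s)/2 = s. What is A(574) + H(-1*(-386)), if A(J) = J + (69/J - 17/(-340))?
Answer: 7727017/5740 ≈ 1346.2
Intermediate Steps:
H(s) = 2*s
A(J) = 1/20 + J + 69/J (A(J) = J + (69/J - 17*(-1/340)) = J + (69/J + 1/20) = J + (1/20 + 69/J) = 1/20 + J + 69/J)
A(574) + H(-1*(-386)) = (1/20 + 574 + 69/574) + 2*(-1*(-386)) = (1/20 + 574 + 69*(1/574)) + 2*386 = (1/20 + 574 + 69/574) + 772 = 3295737/5740 + 772 = 7727017/5740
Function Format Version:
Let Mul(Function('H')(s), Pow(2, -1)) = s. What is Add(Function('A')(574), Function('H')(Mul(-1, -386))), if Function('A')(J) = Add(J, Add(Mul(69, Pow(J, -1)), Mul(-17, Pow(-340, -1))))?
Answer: Rational(7727017, 5740) ≈ 1346.2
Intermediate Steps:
Function('H')(s) = Mul(2, s)
Function('A')(J) = Add(Rational(1, 20), J, Mul(69, Pow(J, -1))) (Function('A')(J) = Add(J, Add(Mul(69, Pow(J, -1)), Mul(-17, Rational(-1, 340)))) = Add(J, Add(Mul(69, Pow(J, -1)), Rational(1, 20))) = Add(J, Add(Rational(1, 20), Mul(69, Pow(J, -1)))) = Add(Rational(1, 20), J, Mul(69, Pow(J, -1))))
Add(Function('A')(574), Function('H')(Mul(-1, -386))) = Add(Add(Rational(1, 20), 574, Mul(69, Pow(574, -1))), Mul(2, Mul(-1, -386))) = Add(Add(Rational(1, 20), 574, Mul(69, Rational(1, 574))), Mul(2, 386)) = Add(Add(Rational(1, 20), 574, Rational(69, 574)), 772) = Add(Rational(3295737, 5740), 772) = Rational(7727017, 5740)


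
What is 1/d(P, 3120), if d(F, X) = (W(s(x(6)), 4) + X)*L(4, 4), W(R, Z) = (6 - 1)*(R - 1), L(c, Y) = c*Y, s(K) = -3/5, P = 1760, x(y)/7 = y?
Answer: 1/49792 ≈ 2.0084e-5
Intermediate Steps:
x(y) = 7*y
s(K) = -⅗ (s(K) = -3*⅕ = -⅗)
L(c, Y) = Y*c
W(R, Z) = -5 + 5*R (W(R, Z) = 5*(-1 + R) = -5 + 5*R)
d(F, X) = -128 + 16*X (d(F, X) = ((-5 + 5*(-⅗)) + X)*(4*4) = ((-5 - 3) + X)*16 = (-8 + X)*16 = -128 + 16*X)
1/d(P, 3120) = 1/(-128 + 16*3120) = 1/(-128 + 49920) = 1/49792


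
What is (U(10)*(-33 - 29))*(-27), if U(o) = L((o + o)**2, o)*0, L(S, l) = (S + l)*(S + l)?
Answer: 0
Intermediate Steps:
L(S, l) = (S + l)**2
U(o) = 0 (U(o) = ((o + o)**2 + o)**2*0 = ((2*o)**2 + o)**2*0 = (4*o**2 + o)**2*0 = (o + 4*o**2)**2*0 = 0)
(U(10)*(-33 - 29))*(-27) = (0*(-33 - 29))*(-27) = (0*(-62))*(-27) = 0*(-27) = 0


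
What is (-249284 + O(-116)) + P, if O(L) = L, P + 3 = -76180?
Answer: -325583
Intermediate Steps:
P = -76183 (P = -3 - 76180 = -76183)
(-249284 + O(-116)) + P = (-249284 - 116) - 76183 = -249400 - 76183 = -325583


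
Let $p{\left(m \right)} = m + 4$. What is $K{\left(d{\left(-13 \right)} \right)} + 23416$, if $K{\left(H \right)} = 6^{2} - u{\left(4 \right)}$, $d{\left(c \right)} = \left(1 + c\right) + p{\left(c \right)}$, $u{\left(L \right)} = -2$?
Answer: $23454$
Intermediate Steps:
$p{\left(m \right)} = 4 + m$
$d{\left(c \right)} = 5 + 2 c$ ($d{\left(c \right)} = \left(1 + c\right) + \left(4 + c\right) = 5 + 2 c$)
$K{\left(H \right)} = 38$ ($K{\left(H \right)} = 6^{2} - -2 = 36 + 2 = 38$)
$K{\left(d{\left(-13 \right)} \right)} + 23416 = 38 + 23416 = 23454$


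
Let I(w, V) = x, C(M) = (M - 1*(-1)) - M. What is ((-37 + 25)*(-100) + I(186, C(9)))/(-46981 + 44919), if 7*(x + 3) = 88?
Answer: -8467/14434 ≈ -0.58660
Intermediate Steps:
x = 67/7 (x = -3 + (1/7)*88 = -3 + 88/7 = 67/7 ≈ 9.5714)
C(M) = 1 (C(M) = (M + 1) - M = (1 + M) - M = 1)
I(w, V) = 67/7
((-37 + 25)*(-100) + I(186, C(9)))/(-46981 + 44919) = ((-37 + 25)*(-100) + 67/7)/(-46981 + 44919) = (-12*(-100) + 67/7)/(-2062) = (1200 + 67/7)*(-1/2062) = (8467/7)*(-1/2062) = -8467/14434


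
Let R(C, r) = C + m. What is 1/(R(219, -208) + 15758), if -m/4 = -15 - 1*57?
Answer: 1/16265 ≈ 6.1482e-5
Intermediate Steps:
m = 288 (m = -4*(-15 - 1*57) = -4*(-15 - 57) = -4*(-72) = 288)
R(C, r) = 288 + C (R(C, r) = C + 288 = 288 + C)
1/(R(219, -208) + 15758) = 1/((288 + 219) + 15758) = 1/(507 + 15758) = 1/16265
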